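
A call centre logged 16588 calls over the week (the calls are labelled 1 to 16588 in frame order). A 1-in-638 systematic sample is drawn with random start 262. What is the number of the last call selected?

16212

k = 638
26th selection = r + (26−1)·k = 262 + 25×638 = 262 + 15950 = 16212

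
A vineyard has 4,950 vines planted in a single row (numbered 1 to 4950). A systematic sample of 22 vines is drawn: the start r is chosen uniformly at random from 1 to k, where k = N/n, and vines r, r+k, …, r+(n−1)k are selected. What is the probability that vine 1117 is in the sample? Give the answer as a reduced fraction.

k = 4950/22 = 225.
Vine 1117 is selected iff r ≡ 1117 (mod 225); exactly one such r in {1,…,225}.
Inclusion probability = 1/225.

1/225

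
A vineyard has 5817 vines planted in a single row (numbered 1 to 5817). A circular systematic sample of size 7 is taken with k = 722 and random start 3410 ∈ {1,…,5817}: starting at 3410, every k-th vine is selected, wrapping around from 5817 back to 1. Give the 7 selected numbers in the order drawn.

Selection 1: 3410
Selection 2: 3410 + 722 = 4132
Selection 3: 4132 + 722 = 4854
Selection 4: 4854 + 722 = 5576
Selection 5: 5576 + 722 = 6298 → 6298 − 5817 = 481
Selection 6: 481 + 722 = 1203
Selection 7: 1203 + 722 = 1925

3410, 4132, 4854, 5576, 481, 1203, 1925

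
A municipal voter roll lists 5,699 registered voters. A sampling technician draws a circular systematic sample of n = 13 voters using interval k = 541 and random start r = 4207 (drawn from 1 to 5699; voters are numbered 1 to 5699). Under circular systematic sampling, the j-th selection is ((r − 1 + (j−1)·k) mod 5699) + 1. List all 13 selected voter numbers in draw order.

Selection 1: 4207
Selection 2: 4207 + 541 = 4748
Selection 3: 4748 + 541 = 5289
Selection 4: 5289 + 541 = 5830 → 5830 − 5699 = 131
Selection 5: 131 + 541 = 672
Selection 6: 672 + 541 = 1213
Selection 7: 1213 + 541 = 1754
Selection 8: 1754 + 541 = 2295
Selection 9: 2295 + 541 = 2836
Selection 10: 2836 + 541 = 3377
Selection 11: 3377 + 541 = 3918
Selection 12: 3918 + 541 = 4459
Selection 13: 4459 + 541 = 5000

4207, 4748, 5289, 131, 672, 1213, 1754, 2295, 2836, 3377, 3918, 4459, 5000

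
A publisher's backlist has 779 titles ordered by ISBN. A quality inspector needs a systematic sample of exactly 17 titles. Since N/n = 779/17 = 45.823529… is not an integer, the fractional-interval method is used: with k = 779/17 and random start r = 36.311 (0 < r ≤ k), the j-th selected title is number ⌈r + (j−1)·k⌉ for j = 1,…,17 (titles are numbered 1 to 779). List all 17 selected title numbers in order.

37, 83, 128, 174, 220, 266, 312, 358, 403, 449, 495, 541, 587, 633, 678, 724, 770

j=1: r + 0k = 36.311 → ⌈·⌉ = 37
j=2: r + 1k = 82.134529… → ⌈·⌉ = 83
j=3: r + 2k = 127.958058… → ⌈·⌉ = 128
j=4: r + 3k = 173.781588… → ⌈·⌉ = 174
j=5: r + 4k = 219.605117… → ⌈·⌉ = 220
j=6: r + 5k = 265.428647… → ⌈·⌉ = 266
j=7: r + 6k = 311.252176… → ⌈·⌉ = 312
j=8: r + 7k = 357.075705… → ⌈·⌉ = 358
j=9: r + 8k = 402.899235… → ⌈·⌉ = 403
j=10: r + 9k = 448.722764… → ⌈·⌉ = 449
j=11: r + 10k = 494.546294… → ⌈·⌉ = 495
j=12: r + 11k = 540.369823… → ⌈·⌉ = 541
j=13: r + 12k = 586.193352… → ⌈·⌉ = 587
j=14: r + 13k = 632.016882… → ⌈·⌉ = 633
j=15: r + 14k = 677.840411… → ⌈·⌉ = 678
j=16: r + 15k = 723.663941… → ⌈·⌉ = 724
j=17: r + 16k = 769.487470… → ⌈·⌉ = 770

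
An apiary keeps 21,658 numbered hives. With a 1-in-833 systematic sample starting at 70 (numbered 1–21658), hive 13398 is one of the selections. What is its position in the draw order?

17

k = 833
position = (13398 − 70)/833 + 1 = 13328/833 + 1 = 16 + 1 = 17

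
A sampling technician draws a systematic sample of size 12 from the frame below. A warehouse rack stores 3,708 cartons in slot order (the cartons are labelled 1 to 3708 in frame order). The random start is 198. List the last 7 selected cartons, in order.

k = N/n = 3708/12 = 309
6th selection = 198 + 5×309 = 1743
7th: 1743 + 309 = 2052
8th: 2052 + 309 = 2361
9th: 2361 + 309 = 2670
10th: 2670 + 309 = 2979
11th: 2979 + 309 = 3288
12th: 3288 + 309 = 3597

1743, 2052, 2361, 2670, 2979, 3288, 3597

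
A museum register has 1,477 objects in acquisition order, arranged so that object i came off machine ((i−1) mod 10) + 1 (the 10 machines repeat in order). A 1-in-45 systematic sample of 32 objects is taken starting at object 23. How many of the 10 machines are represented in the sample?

Consecutive selections differ by k = 45, so their machine numbers differ by 45 mod 10 = 5.
gcd(45, 10) = 5, so the sample visits 10/5 = 2 distinct residues mod 10.
Start 23 is machine 3; the machines hit are 3, 8.

2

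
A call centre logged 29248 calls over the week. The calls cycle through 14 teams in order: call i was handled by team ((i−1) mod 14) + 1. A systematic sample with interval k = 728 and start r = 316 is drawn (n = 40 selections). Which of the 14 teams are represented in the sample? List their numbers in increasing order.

Consecutive selections differ by k = 728, so their team numbers differ by 728 mod 14 = 0.
gcd(728, 14) = 14, so the sample visits 14/14 = 1 distinct residues mod 14.
Start 316 is team 8; the teams hit are 8.

8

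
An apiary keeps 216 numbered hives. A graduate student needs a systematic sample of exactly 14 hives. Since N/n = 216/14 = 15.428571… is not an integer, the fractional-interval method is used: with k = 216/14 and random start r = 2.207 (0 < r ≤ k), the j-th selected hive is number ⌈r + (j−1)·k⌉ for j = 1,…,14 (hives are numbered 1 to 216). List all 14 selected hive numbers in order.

3, 18, 34, 49, 64, 80, 95, 111, 126, 142, 157, 172, 188, 203

j=1: r + 0k = 2.207 → ⌈·⌉ = 3
j=2: r + 1k = 17.635571… → ⌈·⌉ = 18
j=3: r + 2k = 33.064142… → ⌈·⌉ = 34
j=4: r + 3k = 48.492714… → ⌈·⌉ = 49
j=5: r + 4k = 63.921285… → ⌈·⌉ = 64
j=6: r + 5k = 79.349857… → ⌈·⌉ = 80
j=7: r + 6k = 94.778428… → ⌈·⌉ = 95
j=8: r + 7k = 110.207 → ⌈·⌉ = 111
j=9: r + 8k = 125.635571… → ⌈·⌉ = 126
j=10: r + 9k = 141.064142… → ⌈·⌉ = 142
j=11: r + 10k = 156.492714… → ⌈·⌉ = 157
j=12: r + 11k = 171.921285… → ⌈·⌉ = 172
j=13: r + 12k = 187.349857… → ⌈·⌉ = 188
j=14: r + 13k = 202.778428… → ⌈·⌉ = 203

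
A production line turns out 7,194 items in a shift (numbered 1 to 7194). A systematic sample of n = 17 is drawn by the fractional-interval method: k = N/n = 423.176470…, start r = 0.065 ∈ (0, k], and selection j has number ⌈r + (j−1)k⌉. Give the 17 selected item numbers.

1, 424, 847, 1270, 1693, 2116, 2540, 2963, 3386, 3809, 4232, 4656, 5079, 5502, 5925, 6348, 6771

j=1: r + 0k = 0.065 → ⌈·⌉ = 1
j=2: r + 1k = 423.241470… → ⌈·⌉ = 424
j=3: r + 2k = 846.417941… → ⌈·⌉ = 847
j=4: r + 3k = 1269.594411… → ⌈·⌉ = 1270
j=5: r + 4k = 1692.770882… → ⌈·⌉ = 1693
j=6: r + 5k = 2115.947352… → ⌈·⌉ = 2116
j=7: r + 6k = 2539.123823… → ⌈·⌉ = 2540
j=8: r + 7k = 2962.300294… → ⌈·⌉ = 2963
j=9: r + 8k = 3385.476764… → ⌈·⌉ = 3386
j=10: r + 9k = 3808.653235… → ⌈·⌉ = 3809
j=11: r + 10k = 4231.829705… → ⌈·⌉ = 4232
j=12: r + 11k = 4655.006176… → ⌈·⌉ = 4656
j=13: r + 12k = 5078.182647… → ⌈·⌉ = 5079
j=14: r + 13k = 5501.359117… → ⌈·⌉ = 5502
j=15: r + 14k = 5924.535588… → ⌈·⌉ = 5925
j=16: r + 15k = 6347.712058… → ⌈·⌉ = 6348
j=17: r + 16k = 6770.888529… → ⌈·⌉ = 6771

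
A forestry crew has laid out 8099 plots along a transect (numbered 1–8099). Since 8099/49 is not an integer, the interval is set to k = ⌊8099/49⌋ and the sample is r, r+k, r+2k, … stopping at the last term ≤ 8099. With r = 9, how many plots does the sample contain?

50

k = ⌊8099/49⌋ = 165
Achieved size = ⌊(8099 − 9)/165⌋ + 1 = ⌊8090/165⌋ + 1 = 49 + 1 = 50
(last selection: 9 + 49×165 = 8094 ≤ 8099; next would be 8259 > 8099)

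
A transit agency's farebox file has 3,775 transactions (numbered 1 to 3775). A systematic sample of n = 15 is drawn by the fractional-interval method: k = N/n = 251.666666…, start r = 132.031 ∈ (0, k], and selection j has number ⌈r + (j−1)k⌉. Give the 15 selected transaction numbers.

133, 384, 636, 888, 1139, 1391, 1643, 1894, 2146, 2398, 2649, 2901, 3153, 3404, 3656

j=1: r + 0k = 132.031 → ⌈·⌉ = 133
j=2: r + 1k = 383.697666… → ⌈·⌉ = 384
j=3: r + 2k = 635.364333… → ⌈·⌉ = 636
j=4: r + 3k = 887.031 → ⌈·⌉ = 888
j=5: r + 4k = 1138.697666… → ⌈·⌉ = 1139
j=6: r + 5k = 1390.364333… → ⌈·⌉ = 1391
j=7: r + 6k = 1642.031 → ⌈·⌉ = 1643
j=8: r + 7k = 1893.697666… → ⌈·⌉ = 1894
j=9: r + 8k = 2145.364333… → ⌈·⌉ = 2146
j=10: r + 9k = 2397.031 → ⌈·⌉ = 2398
j=11: r + 10k = 2648.697666… → ⌈·⌉ = 2649
j=12: r + 11k = 2900.364333… → ⌈·⌉ = 2901
j=13: r + 12k = 3152.031 → ⌈·⌉ = 3153
j=14: r + 13k = 3403.697666… → ⌈·⌉ = 3404
j=15: r + 14k = 3655.364333… → ⌈·⌉ = 3656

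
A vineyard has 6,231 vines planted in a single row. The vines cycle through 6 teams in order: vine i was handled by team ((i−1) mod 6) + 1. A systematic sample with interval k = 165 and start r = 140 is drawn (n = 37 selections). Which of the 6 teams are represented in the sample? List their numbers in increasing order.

2, 5

Consecutive selections differ by k = 165, so their team numbers differ by 165 mod 6 = 3.
gcd(165, 6) = 3, so the sample visits 6/3 = 2 distinct residues mod 6.
Start 140 is team 2; the teams hit are 2, 5.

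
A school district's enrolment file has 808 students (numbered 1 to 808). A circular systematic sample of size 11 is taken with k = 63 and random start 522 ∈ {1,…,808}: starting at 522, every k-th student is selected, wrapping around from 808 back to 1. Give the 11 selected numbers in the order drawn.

Selection 1: 522
Selection 2: 522 + 63 = 585
Selection 3: 585 + 63 = 648
Selection 4: 648 + 63 = 711
Selection 5: 711 + 63 = 774
Selection 6: 774 + 63 = 837 → 837 − 808 = 29
Selection 7: 29 + 63 = 92
Selection 8: 92 + 63 = 155
Selection 9: 155 + 63 = 218
Selection 10: 218 + 63 = 281
Selection 11: 281 + 63 = 344

522, 585, 648, 711, 774, 29, 92, 155, 218, 281, 344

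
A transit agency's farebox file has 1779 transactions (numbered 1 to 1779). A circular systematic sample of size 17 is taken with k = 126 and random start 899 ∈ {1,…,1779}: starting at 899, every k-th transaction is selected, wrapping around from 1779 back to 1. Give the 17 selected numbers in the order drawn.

899, 1025, 1151, 1277, 1403, 1529, 1655, 2, 128, 254, 380, 506, 632, 758, 884, 1010, 1136

Selection 1: 899
Selection 2: 899 + 126 = 1025
Selection 3: 1025 + 126 = 1151
Selection 4: 1151 + 126 = 1277
Selection 5: 1277 + 126 = 1403
Selection 6: 1403 + 126 = 1529
Selection 7: 1529 + 126 = 1655
Selection 8: 1655 + 126 = 1781 → 1781 − 1779 = 2
Selection 9: 2 + 126 = 128
Selection 10: 128 + 126 = 254
Selection 11: 254 + 126 = 380
Selection 12: 380 + 126 = 506
Selection 13: 506 + 126 = 632
Selection 14: 632 + 126 = 758
Selection 15: 758 + 126 = 884
Selection 16: 884 + 126 = 1010
Selection 17: 1010 + 126 = 1136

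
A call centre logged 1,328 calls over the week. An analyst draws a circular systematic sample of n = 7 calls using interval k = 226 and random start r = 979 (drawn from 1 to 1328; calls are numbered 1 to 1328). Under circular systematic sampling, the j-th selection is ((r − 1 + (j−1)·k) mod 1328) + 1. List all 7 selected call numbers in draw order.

Selection 1: 979
Selection 2: 979 + 226 = 1205
Selection 3: 1205 + 226 = 1431 → 1431 − 1328 = 103
Selection 4: 103 + 226 = 329
Selection 5: 329 + 226 = 555
Selection 6: 555 + 226 = 781
Selection 7: 781 + 226 = 1007

979, 1205, 103, 329, 555, 781, 1007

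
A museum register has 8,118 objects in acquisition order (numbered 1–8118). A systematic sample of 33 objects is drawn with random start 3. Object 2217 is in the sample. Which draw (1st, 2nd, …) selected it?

10

k = 8118/33 = 246
position = (2217 − 3)/246 + 1 = 2214/246 + 1 = 9 + 1 = 10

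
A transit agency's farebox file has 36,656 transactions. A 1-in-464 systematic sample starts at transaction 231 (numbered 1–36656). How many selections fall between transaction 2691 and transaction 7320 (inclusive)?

k = 464
First selection ≥ 2691: 231 + ⌈(2691−231)/464⌉·464 = 231 + 6×464 = 3015
Last selection ≤ 7320: 231 + ⌊(7320−231)/464⌋·464 = 231 + 15×464 = 7191
Count = 15 − 6 + 1 = 10

10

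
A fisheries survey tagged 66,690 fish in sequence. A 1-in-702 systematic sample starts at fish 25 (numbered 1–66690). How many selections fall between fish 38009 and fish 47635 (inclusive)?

k = 702
First selection ≥ 38009: 25 + ⌈(38009−25)/702⌉·702 = 25 + 55×702 = 38635
Last selection ≤ 47635: 25 + ⌊(47635−25)/702⌋·702 = 25 + 67×702 = 47059
Count = 67 − 55 + 1 = 13

13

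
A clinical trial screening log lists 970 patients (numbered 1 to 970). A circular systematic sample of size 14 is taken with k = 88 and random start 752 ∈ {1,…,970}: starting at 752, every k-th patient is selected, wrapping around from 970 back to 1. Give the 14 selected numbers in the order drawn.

752, 840, 928, 46, 134, 222, 310, 398, 486, 574, 662, 750, 838, 926

Selection 1: 752
Selection 2: 752 + 88 = 840
Selection 3: 840 + 88 = 928
Selection 4: 928 + 88 = 1016 → 1016 − 970 = 46
Selection 5: 46 + 88 = 134
Selection 6: 134 + 88 = 222
Selection 7: 222 + 88 = 310
Selection 8: 310 + 88 = 398
Selection 9: 398 + 88 = 486
Selection 10: 486 + 88 = 574
Selection 11: 574 + 88 = 662
Selection 12: 662 + 88 = 750
Selection 13: 750 + 88 = 838
Selection 14: 838 + 88 = 926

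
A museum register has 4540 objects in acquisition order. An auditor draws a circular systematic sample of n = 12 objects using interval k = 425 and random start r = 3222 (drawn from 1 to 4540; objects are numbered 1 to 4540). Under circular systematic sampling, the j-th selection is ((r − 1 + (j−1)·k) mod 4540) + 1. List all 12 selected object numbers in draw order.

3222, 3647, 4072, 4497, 382, 807, 1232, 1657, 2082, 2507, 2932, 3357

Selection 1: 3222
Selection 2: 3222 + 425 = 3647
Selection 3: 3647 + 425 = 4072
Selection 4: 4072 + 425 = 4497
Selection 5: 4497 + 425 = 4922 → 4922 − 4540 = 382
Selection 6: 382 + 425 = 807
Selection 7: 807 + 425 = 1232
Selection 8: 1232 + 425 = 1657
Selection 9: 1657 + 425 = 2082
Selection 10: 2082 + 425 = 2507
Selection 11: 2507 + 425 = 2932
Selection 12: 2932 + 425 = 3357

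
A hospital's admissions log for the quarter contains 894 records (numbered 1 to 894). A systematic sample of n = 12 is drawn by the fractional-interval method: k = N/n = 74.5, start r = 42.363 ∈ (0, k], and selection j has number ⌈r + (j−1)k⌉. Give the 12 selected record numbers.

j=1: r + 0k = 42.363 → ⌈·⌉ = 43
j=2: r + 1k = 116.863 → ⌈·⌉ = 117
j=3: r + 2k = 191.363 → ⌈·⌉ = 192
j=4: r + 3k = 265.863 → ⌈·⌉ = 266
j=5: r + 4k = 340.363 → ⌈·⌉ = 341
j=6: r + 5k = 414.863 → ⌈·⌉ = 415
j=7: r + 6k = 489.363 → ⌈·⌉ = 490
j=8: r + 7k = 563.863 → ⌈·⌉ = 564
j=9: r + 8k = 638.363 → ⌈·⌉ = 639
j=10: r + 9k = 712.863 → ⌈·⌉ = 713
j=11: r + 10k = 787.363 → ⌈·⌉ = 788
j=12: r + 11k = 861.863 → ⌈·⌉ = 862

43, 117, 192, 266, 341, 415, 490, 564, 639, 713, 788, 862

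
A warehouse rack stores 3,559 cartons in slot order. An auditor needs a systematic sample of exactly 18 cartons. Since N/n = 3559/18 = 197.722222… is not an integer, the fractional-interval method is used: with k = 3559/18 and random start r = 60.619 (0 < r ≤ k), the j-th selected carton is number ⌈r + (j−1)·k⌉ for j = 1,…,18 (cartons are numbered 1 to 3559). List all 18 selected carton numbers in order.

j=1: r + 0k = 60.619 → ⌈·⌉ = 61
j=2: r + 1k = 258.341222… → ⌈·⌉ = 259
j=3: r + 2k = 456.063444… → ⌈·⌉ = 457
j=4: r + 3k = 653.785666… → ⌈·⌉ = 654
j=5: r + 4k = 851.507888… → ⌈·⌉ = 852
j=6: r + 5k = 1049.230111… → ⌈·⌉ = 1050
j=7: r + 6k = 1246.952333… → ⌈·⌉ = 1247
j=8: r + 7k = 1444.674555… → ⌈·⌉ = 1445
j=9: r + 8k = 1642.396777… → ⌈·⌉ = 1643
j=10: r + 9k = 1840.119 → ⌈·⌉ = 1841
j=11: r + 10k = 2037.841222… → ⌈·⌉ = 2038
j=12: r + 11k = 2235.563444… → ⌈·⌉ = 2236
j=13: r + 12k = 2433.285666… → ⌈·⌉ = 2434
j=14: r + 13k = 2631.007888… → ⌈·⌉ = 2632
j=15: r + 14k = 2828.730111… → ⌈·⌉ = 2829
j=16: r + 15k = 3026.452333… → ⌈·⌉ = 3027
j=17: r + 16k = 3224.174555… → ⌈·⌉ = 3225
j=18: r + 17k = 3421.896777… → ⌈·⌉ = 3422

61, 259, 457, 654, 852, 1050, 1247, 1445, 1643, 1841, 2038, 2236, 2434, 2632, 2829, 3027, 3225, 3422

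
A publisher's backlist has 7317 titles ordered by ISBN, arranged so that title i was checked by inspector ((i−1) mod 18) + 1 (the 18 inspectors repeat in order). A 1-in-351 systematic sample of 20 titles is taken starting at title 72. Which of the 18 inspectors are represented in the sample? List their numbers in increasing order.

9, 18

Consecutive selections differ by k = 351, so their inspector numbers differ by 351 mod 18 = 9.
gcd(351, 18) = 9, so the sample visits 18/9 = 2 distinct residues mod 18.
Start 72 is inspector 18; the inspectors hit are 9, 18.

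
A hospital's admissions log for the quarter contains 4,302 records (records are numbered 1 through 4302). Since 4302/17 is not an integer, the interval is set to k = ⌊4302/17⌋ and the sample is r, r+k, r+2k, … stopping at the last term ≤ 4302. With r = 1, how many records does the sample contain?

18

k = ⌊4302/17⌋ = 253
Achieved size = ⌊(4302 − 1)/253⌋ + 1 = ⌊4301/253⌋ + 1 = 17 + 1 = 18
(last selection: 1 + 17×253 = 4302 ≤ 4302; next would be 4555 > 4302)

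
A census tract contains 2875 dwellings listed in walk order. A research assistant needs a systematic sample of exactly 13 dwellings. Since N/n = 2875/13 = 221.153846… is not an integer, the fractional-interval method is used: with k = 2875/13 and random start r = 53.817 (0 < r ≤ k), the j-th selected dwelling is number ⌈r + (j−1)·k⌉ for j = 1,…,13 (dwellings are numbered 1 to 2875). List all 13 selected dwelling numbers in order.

j=1: r + 0k = 53.817 → ⌈·⌉ = 54
j=2: r + 1k = 274.970846… → ⌈·⌉ = 275
j=3: r + 2k = 496.124692… → ⌈·⌉ = 497
j=4: r + 3k = 717.278538… → ⌈·⌉ = 718
j=5: r + 4k = 938.432384… → ⌈·⌉ = 939
j=6: r + 5k = 1159.586230… → ⌈·⌉ = 1160
j=7: r + 6k = 1380.740076… → ⌈·⌉ = 1381
j=8: r + 7k = 1601.893923… → ⌈·⌉ = 1602
j=9: r + 8k = 1823.047769… → ⌈·⌉ = 1824
j=10: r + 9k = 2044.201615… → ⌈·⌉ = 2045
j=11: r + 10k = 2265.355461… → ⌈·⌉ = 2266
j=12: r + 11k = 2486.509307… → ⌈·⌉ = 2487
j=13: r + 12k = 2707.663153… → ⌈·⌉ = 2708

54, 275, 497, 718, 939, 1160, 1381, 1602, 1824, 2045, 2266, 2487, 2708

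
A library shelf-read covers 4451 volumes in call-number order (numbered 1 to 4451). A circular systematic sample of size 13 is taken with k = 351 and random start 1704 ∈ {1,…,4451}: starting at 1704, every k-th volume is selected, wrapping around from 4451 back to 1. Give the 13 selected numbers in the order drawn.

1704, 2055, 2406, 2757, 3108, 3459, 3810, 4161, 61, 412, 763, 1114, 1465

Selection 1: 1704
Selection 2: 1704 + 351 = 2055
Selection 3: 2055 + 351 = 2406
Selection 4: 2406 + 351 = 2757
Selection 5: 2757 + 351 = 3108
Selection 6: 3108 + 351 = 3459
Selection 7: 3459 + 351 = 3810
Selection 8: 3810 + 351 = 4161
Selection 9: 4161 + 351 = 4512 → 4512 − 4451 = 61
Selection 10: 61 + 351 = 412
Selection 11: 412 + 351 = 763
Selection 12: 763 + 351 = 1114
Selection 13: 1114 + 351 = 1465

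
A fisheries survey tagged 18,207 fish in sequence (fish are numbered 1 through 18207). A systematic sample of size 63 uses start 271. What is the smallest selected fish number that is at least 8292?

8363

k = 18207/63 = 289
Steps past start: ⌈(8292 − 271)/289⌉ = ⌈8021/289⌉ = 28
Selected fish: 271 + 28×289 = 8363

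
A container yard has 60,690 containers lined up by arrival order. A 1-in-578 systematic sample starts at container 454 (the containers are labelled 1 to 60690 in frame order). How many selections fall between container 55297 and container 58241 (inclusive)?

k = 578
First selection ≥ 55297: 454 + ⌈(55297−454)/578⌉·578 = 454 + 95×578 = 55364
Last selection ≤ 58241: 454 + ⌊(58241−454)/578⌋·578 = 454 + 99×578 = 57676
Count = 99 − 95 + 1 = 5

5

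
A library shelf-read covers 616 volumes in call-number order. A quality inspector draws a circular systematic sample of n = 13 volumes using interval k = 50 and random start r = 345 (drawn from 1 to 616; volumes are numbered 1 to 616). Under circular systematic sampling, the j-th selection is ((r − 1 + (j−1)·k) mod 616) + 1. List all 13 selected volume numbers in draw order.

345, 395, 445, 495, 545, 595, 29, 79, 129, 179, 229, 279, 329

Selection 1: 345
Selection 2: 345 + 50 = 395
Selection 3: 395 + 50 = 445
Selection 4: 445 + 50 = 495
Selection 5: 495 + 50 = 545
Selection 6: 545 + 50 = 595
Selection 7: 595 + 50 = 645 → 645 − 616 = 29
Selection 8: 29 + 50 = 79
Selection 9: 79 + 50 = 129
Selection 10: 129 + 50 = 179
Selection 11: 179 + 50 = 229
Selection 12: 229 + 50 = 279
Selection 13: 279 + 50 = 329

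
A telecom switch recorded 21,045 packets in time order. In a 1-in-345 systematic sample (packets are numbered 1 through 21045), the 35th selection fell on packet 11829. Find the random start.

99

k = 345
r = 11829 − (35−1)×345 = 11829 − 11730 = 99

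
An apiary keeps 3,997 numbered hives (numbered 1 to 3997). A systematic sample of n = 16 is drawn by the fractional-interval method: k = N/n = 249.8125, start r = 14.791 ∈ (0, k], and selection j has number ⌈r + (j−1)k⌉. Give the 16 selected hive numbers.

j=1: r + 0k = 14.791 → ⌈·⌉ = 15
j=2: r + 1k = 264.6035 → ⌈·⌉ = 265
j=3: r + 2k = 514.416 → ⌈·⌉ = 515
j=4: r + 3k = 764.2285 → ⌈·⌉ = 765
j=5: r + 4k = 1014.041 → ⌈·⌉ = 1015
j=6: r + 5k = 1263.8535 → ⌈·⌉ = 1264
j=7: r + 6k = 1513.666 → ⌈·⌉ = 1514
j=8: r + 7k = 1763.4785 → ⌈·⌉ = 1764
j=9: r + 8k = 2013.291 → ⌈·⌉ = 2014
j=10: r + 9k = 2263.1035 → ⌈·⌉ = 2264
j=11: r + 10k = 2512.916 → ⌈·⌉ = 2513
j=12: r + 11k = 2762.7285 → ⌈·⌉ = 2763
j=13: r + 12k = 3012.541 → ⌈·⌉ = 3013
j=14: r + 13k = 3262.3535 → ⌈·⌉ = 3263
j=15: r + 14k = 3512.166 → ⌈·⌉ = 3513
j=16: r + 15k = 3761.9785 → ⌈·⌉ = 3762

15, 265, 515, 765, 1015, 1264, 1514, 1764, 2014, 2264, 2513, 2763, 3013, 3263, 3513, 3762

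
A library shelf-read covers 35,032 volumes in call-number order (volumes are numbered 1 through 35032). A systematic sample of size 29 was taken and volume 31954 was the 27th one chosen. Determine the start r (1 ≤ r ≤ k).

k = 35032/29 = 1208
r = 31954 − (27−1)×1208 = 31954 − 31408 = 546

546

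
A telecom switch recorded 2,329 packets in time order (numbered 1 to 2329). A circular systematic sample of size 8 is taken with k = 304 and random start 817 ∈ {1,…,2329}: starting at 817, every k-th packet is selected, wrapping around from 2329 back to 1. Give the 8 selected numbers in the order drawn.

Selection 1: 817
Selection 2: 817 + 304 = 1121
Selection 3: 1121 + 304 = 1425
Selection 4: 1425 + 304 = 1729
Selection 5: 1729 + 304 = 2033
Selection 6: 2033 + 304 = 2337 → 2337 − 2329 = 8
Selection 7: 8 + 304 = 312
Selection 8: 312 + 304 = 616

817, 1121, 1425, 1729, 2033, 8, 312, 616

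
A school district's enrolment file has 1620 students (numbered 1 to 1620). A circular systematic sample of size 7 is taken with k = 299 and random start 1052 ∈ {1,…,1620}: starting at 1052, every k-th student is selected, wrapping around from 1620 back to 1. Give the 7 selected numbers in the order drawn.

1052, 1351, 30, 329, 628, 927, 1226

Selection 1: 1052
Selection 2: 1052 + 299 = 1351
Selection 3: 1351 + 299 = 1650 → 1650 − 1620 = 30
Selection 4: 30 + 299 = 329
Selection 5: 329 + 299 = 628
Selection 6: 628 + 299 = 927
Selection 7: 927 + 299 = 1226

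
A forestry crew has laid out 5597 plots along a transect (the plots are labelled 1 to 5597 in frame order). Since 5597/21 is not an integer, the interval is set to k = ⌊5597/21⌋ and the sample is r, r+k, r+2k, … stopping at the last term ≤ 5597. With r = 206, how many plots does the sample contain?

k = ⌊5597/21⌋ = 266
Achieved size = ⌊(5597 − 206)/266⌋ + 1 = ⌊5391/266⌋ + 1 = 20 + 1 = 21
(last selection: 206 + 20×266 = 5526 ≤ 5597; next would be 5792 > 5597)

21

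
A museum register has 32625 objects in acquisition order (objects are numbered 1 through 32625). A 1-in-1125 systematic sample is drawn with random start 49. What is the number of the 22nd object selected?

23674

k = 1125
22nd selection = r + (22−1)·k = 49 + 21×1125 = 49 + 23625 = 23674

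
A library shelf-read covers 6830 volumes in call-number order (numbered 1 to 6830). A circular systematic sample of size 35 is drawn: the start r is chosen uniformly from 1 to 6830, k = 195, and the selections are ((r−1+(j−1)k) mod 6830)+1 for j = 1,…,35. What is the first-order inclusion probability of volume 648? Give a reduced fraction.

For each position j, as r ranges over 1…6830 the j-th selection hits every volume exactly once, so volume 648 is selected for exactly 35 of the 6830 starts.
Inclusion probability = 35/6830 = 7/1366.

7/1366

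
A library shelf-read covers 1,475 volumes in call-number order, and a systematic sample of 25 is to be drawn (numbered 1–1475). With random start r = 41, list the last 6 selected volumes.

1162, 1221, 1280, 1339, 1398, 1457

k = N/n = 1475/25 = 59
20th selection = 41 + 19×59 = 1162
21st: 1162 + 59 = 1221
22nd: 1221 + 59 = 1280
23rd: 1280 + 59 = 1339
24th: 1339 + 59 = 1398
25th: 1398 + 59 = 1457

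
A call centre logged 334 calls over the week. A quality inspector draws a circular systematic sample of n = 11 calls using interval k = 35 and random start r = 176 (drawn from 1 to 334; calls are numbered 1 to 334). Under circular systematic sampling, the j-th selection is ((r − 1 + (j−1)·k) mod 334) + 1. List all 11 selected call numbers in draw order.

176, 211, 246, 281, 316, 17, 52, 87, 122, 157, 192

Selection 1: 176
Selection 2: 176 + 35 = 211
Selection 3: 211 + 35 = 246
Selection 4: 246 + 35 = 281
Selection 5: 281 + 35 = 316
Selection 6: 316 + 35 = 351 → 351 − 334 = 17
Selection 7: 17 + 35 = 52
Selection 8: 52 + 35 = 87
Selection 9: 87 + 35 = 122
Selection 10: 122 + 35 = 157
Selection 11: 157 + 35 = 192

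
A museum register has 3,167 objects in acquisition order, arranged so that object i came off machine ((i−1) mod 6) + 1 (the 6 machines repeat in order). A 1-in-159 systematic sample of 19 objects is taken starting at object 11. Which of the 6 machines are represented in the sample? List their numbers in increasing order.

Consecutive selections differ by k = 159, so their machine numbers differ by 159 mod 6 = 3.
gcd(159, 6) = 3, so the sample visits 6/3 = 2 distinct residues mod 6.
Start 11 is machine 5; the machines hit are 2, 5.

2, 5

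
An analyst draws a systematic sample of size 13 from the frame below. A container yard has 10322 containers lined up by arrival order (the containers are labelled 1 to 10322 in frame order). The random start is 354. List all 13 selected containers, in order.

k = N/n = 10322/13 = 794
container 1: 354
container 2: 354 + 794 = 1148
container 3: 1148 + 794 = 1942
container 4: 1942 + 794 = 2736
container 5: 2736 + 794 = 3530
container 6: 3530 + 794 = 4324
container 7: 4324 + 794 = 5118
container 8: 5118 + 794 = 5912
container 9: 5912 + 794 = 6706
container 10: 6706 + 794 = 7500
container 11: 7500 + 794 = 8294
container 12: 8294 + 794 = 9088
container 13: 9088 + 794 = 9882

354, 1148, 1942, 2736, 3530, 4324, 5118, 5912, 6706, 7500, 8294, 9088, 9882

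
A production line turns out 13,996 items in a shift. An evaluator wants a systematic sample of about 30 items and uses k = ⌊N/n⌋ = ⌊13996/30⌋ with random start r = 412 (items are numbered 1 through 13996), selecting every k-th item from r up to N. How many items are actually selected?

k = ⌊13996/30⌋ = 466
Achieved size = ⌊(13996 − 412)/466⌋ + 1 = ⌊13584/466⌋ + 1 = 29 + 1 = 30
(last selection: 412 + 29×466 = 13926 ≤ 13996; next would be 14392 > 13996)

30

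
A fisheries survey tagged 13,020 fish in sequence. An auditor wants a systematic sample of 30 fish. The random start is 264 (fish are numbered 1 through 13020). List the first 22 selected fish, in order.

264, 698, 1132, 1566, 2000, 2434, 2868, 3302, 3736, 4170, 4604, 5038, 5472, 5906, 6340, 6774, 7208, 7642, 8076, 8510, 8944, 9378

k = N/n = 13020/30 = 434
fish 1: 264
fish 2: 264 + 434 = 698
fish 3: 698 + 434 = 1132
fish 4: 1132 + 434 = 1566
fish 5: 1566 + 434 = 2000
fish 6: 2000 + 434 = 2434
fish 7: 2434 + 434 = 2868
fish 8: 2868 + 434 = 3302
fish 9: 3302 + 434 = 3736
fish 10: 3736 + 434 = 4170
fish 11: 4170 + 434 = 4604
fish 12: 4604 + 434 = 5038
fish 13: 5038 + 434 = 5472
fish 14: 5472 + 434 = 5906
fish 15: 5906 + 434 = 6340
fish 16: 6340 + 434 = 6774
fish 17: 6774 + 434 = 7208
fish 18: 7208 + 434 = 7642
fish 19: 7642 + 434 = 8076
fish 20: 8076 + 434 = 8510
fish 21: 8510 + 434 = 8944
fish 22: 8944 + 434 = 9378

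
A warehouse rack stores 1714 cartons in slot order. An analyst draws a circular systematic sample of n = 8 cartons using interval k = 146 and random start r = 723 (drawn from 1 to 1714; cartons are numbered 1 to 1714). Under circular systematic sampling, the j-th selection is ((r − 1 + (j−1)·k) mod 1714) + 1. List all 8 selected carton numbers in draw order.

Selection 1: 723
Selection 2: 723 + 146 = 869
Selection 3: 869 + 146 = 1015
Selection 4: 1015 + 146 = 1161
Selection 5: 1161 + 146 = 1307
Selection 6: 1307 + 146 = 1453
Selection 7: 1453 + 146 = 1599
Selection 8: 1599 + 146 = 1745 → 1745 − 1714 = 31

723, 869, 1015, 1161, 1307, 1453, 1599, 31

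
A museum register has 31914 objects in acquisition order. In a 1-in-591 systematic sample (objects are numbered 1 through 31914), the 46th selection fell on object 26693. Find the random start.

98

k = 591
r = 26693 − (46−1)×591 = 26693 − 26595 = 98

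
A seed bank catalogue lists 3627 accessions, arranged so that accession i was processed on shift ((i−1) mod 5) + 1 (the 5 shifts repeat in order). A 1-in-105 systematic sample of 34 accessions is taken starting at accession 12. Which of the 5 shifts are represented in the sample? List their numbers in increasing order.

2

Consecutive selections differ by k = 105, so their shift numbers differ by 105 mod 5 = 0.
gcd(105, 5) = 5, so the sample visits 5/5 = 1 distinct residues mod 5.
Start 12 is shift 2; the shifts hit are 2.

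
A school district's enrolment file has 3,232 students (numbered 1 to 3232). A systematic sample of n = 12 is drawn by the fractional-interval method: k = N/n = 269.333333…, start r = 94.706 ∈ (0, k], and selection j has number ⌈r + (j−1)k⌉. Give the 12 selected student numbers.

j=1: r + 0k = 94.706 → ⌈·⌉ = 95
j=2: r + 1k = 364.039333… → ⌈·⌉ = 365
j=3: r + 2k = 633.372666… → ⌈·⌉ = 634
j=4: r + 3k = 902.706 → ⌈·⌉ = 903
j=5: r + 4k = 1172.039333… → ⌈·⌉ = 1173
j=6: r + 5k = 1441.372666… → ⌈·⌉ = 1442
j=7: r + 6k = 1710.706 → ⌈·⌉ = 1711
j=8: r + 7k = 1980.039333… → ⌈·⌉ = 1981
j=9: r + 8k = 2249.372666… → ⌈·⌉ = 2250
j=10: r + 9k = 2518.706 → ⌈·⌉ = 2519
j=11: r + 10k = 2788.039333… → ⌈·⌉ = 2789
j=12: r + 11k = 3057.372666… → ⌈·⌉ = 3058

95, 365, 634, 903, 1173, 1442, 1711, 1981, 2250, 2519, 2789, 3058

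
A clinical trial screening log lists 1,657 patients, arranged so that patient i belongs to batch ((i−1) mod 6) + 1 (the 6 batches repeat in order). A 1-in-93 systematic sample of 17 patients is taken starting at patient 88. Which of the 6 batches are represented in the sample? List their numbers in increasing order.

Consecutive selections differ by k = 93, so their batch numbers differ by 93 mod 6 = 3.
gcd(93, 6) = 3, so the sample visits 6/3 = 2 distinct residues mod 6.
Start 88 is batch 4; the batches hit are 1, 4.

1, 4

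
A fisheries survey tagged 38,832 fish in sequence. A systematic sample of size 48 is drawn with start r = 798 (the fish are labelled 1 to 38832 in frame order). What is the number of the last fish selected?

k = 38832/48 = 809
48th selection = r + (48−1)·k = 798 + 47×809 = 798 + 38023 = 38821

38821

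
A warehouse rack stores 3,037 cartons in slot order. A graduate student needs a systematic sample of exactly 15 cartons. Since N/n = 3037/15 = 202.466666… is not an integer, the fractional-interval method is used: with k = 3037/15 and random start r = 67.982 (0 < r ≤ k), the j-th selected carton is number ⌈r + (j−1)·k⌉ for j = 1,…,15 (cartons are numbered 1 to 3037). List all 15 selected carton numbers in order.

j=1: r + 0k = 67.982 → ⌈·⌉ = 68
j=2: r + 1k = 270.448666… → ⌈·⌉ = 271
j=3: r + 2k = 472.915333… → ⌈·⌉ = 473
j=4: r + 3k = 675.382 → ⌈·⌉ = 676
j=5: r + 4k = 877.848666… → ⌈·⌉ = 878
j=6: r + 5k = 1080.315333… → ⌈·⌉ = 1081
j=7: r + 6k = 1282.782 → ⌈·⌉ = 1283
j=8: r + 7k = 1485.248666… → ⌈·⌉ = 1486
j=9: r + 8k = 1687.715333… → ⌈·⌉ = 1688
j=10: r + 9k = 1890.182 → ⌈·⌉ = 1891
j=11: r + 10k = 2092.648666… → ⌈·⌉ = 2093
j=12: r + 11k = 2295.115333… → ⌈·⌉ = 2296
j=13: r + 12k = 2497.582 → ⌈·⌉ = 2498
j=14: r + 13k = 2700.048666… → ⌈·⌉ = 2701
j=15: r + 14k = 2902.515333… → ⌈·⌉ = 2903

68, 271, 473, 676, 878, 1081, 1283, 1486, 1688, 1891, 2093, 2296, 2498, 2701, 2903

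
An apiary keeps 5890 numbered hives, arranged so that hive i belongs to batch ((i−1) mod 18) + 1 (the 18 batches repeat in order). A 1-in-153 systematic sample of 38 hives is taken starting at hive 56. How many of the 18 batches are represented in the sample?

2

Consecutive selections differ by k = 153, so their batch numbers differ by 153 mod 18 = 9.
gcd(153, 18) = 9, so the sample visits 18/9 = 2 distinct residues mod 18.
Start 56 is batch 2; the batches hit are 2, 11.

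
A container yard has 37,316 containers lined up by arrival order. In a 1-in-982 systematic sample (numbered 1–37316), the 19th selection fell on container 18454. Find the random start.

k = 982
r = 18454 − (19−1)×982 = 18454 − 17676 = 778

778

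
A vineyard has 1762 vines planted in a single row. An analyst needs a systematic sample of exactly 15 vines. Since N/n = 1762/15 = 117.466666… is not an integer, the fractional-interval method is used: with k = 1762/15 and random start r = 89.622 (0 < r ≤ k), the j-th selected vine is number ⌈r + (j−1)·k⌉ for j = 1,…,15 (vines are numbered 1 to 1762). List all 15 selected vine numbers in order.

j=1: r + 0k = 89.622 → ⌈·⌉ = 90
j=2: r + 1k = 207.088666… → ⌈·⌉ = 208
j=3: r + 2k = 324.555333… → ⌈·⌉ = 325
j=4: r + 3k = 442.022 → ⌈·⌉ = 443
j=5: r + 4k = 559.488666… → ⌈·⌉ = 560
j=6: r + 5k = 676.955333… → ⌈·⌉ = 677
j=7: r + 6k = 794.422 → ⌈·⌉ = 795
j=8: r + 7k = 911.888666… → ⌈·⌉ = 912
j=9: r + 8k = 1029.355333… → ⌈·⌉ = 1030
j=10: r + 9k = 1146.822 → ⌈·⌉ = 1147
j=11: r + 10k = 1264.288666… → ⌈·⌉ = 1265
j=12: r + 11k = 1381.755333… → ⌈·⌉ = 1382
j=13: r + 12k = 1499.222 → ⌈·⌉ = 1500
j=14: r + 13k = 1616.688666… → ⌈·⌉ = 1617
j=15: r + 14k = 1734.155333… → ⌈·⌉ = 1735

90, 208, 325, 443, 560, 677, 795, 912, 1030, 1147, 1265, 1382, 1500, 1617, 1735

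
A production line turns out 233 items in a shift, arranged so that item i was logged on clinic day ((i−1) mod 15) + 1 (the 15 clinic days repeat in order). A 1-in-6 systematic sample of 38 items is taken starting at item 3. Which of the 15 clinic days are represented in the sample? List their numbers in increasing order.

3, 6, 9, 12, 15

Consecutive selections differ by k = 6, so their clinic day numbers differ by 6 mod 15 = 6.
gcd(6, 15) = 3, so the sample visits 15/3 = 5 distinct residues mod 15.
Start 3 is clinic day 3; the clinic days hit are 3, 6, 9, 12, 15.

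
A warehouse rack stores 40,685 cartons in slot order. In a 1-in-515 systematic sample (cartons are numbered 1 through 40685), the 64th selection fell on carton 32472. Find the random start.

k = 515
r = 32472 − (64−1)×515 = 32472 − 32445 = 27

27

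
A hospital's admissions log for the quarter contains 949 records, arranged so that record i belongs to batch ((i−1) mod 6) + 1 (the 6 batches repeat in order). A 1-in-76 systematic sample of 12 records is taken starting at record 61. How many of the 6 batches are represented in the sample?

Consecutive selections differ by k = 76, so their batch numbers differ by 76 mod 6 = 4.
gcd(76, 6) = 2, so the sample visits 6/2 = 3 distinct residues mod 6.
Start 61 is batch 1; the batches hit are 1, 3, 5.

3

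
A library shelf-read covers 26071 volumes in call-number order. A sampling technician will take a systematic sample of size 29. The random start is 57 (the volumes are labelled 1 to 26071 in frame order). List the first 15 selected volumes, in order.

k = N/n = 26071/29 = 899
volume 1: 57
volume 2: 57 + 899 = 956
volume 3: 956 + 899 = 1855
volume 4: 1855 + 899 = 2754
volume 5: 2754 + 899 = 3653
volume 6: 3653 + 899 = 4552
volume 7: 4552 + 899 = 5451
volume 8: 5451 + 899 = 6350
volume 9: 6350 + 899 = 7249
volume 10: 7249 + 899 = 8148
volume 11: 8148 + 899 = 9047
volume 12: 9047 + 899 = 9946
volume 13: 9946 + 899 = 10845
volume 14: 10845 + 899 = 11744
volume 15: 11744 + 899 = 12643

57, 956, 1855, 2754, 3653, 4552, 5451, 6350, 7249, 8148, 9047, 9946, 10845, 11744, 12643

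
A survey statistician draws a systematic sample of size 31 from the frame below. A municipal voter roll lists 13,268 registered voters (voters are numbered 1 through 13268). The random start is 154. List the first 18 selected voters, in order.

154, 582, 1010, 1438, 1866, 2294, 2722, 3150, 3578, 4006, 4434, 4862, 5290, 5718, 6146, 6574, 7002, 7430

k = N/n = 13268/31 = 428
voter 1: 154
voter 2: 154 + 428 = 582
voter 3: 582 + 428 = 1010
voter 4: 1010 + 428 = 1438
voter 5: 1438 + 428 = 1866
voter 6: 1866 + 428 = 2294
voter 7: 2294 + 428 = 2722
voter 8: 2722 + 428 = 3150
voter 9: 3150 + 428 = 3578
voter 10: 3578 + 428 = 4006
voter 11: 4006 + 428 = 4434
voter 12: 4434 + 428 = 4862
voter 13: 4862 + 428 = 5290
voter 14: 5290 + 428 = 5718
voter 15: 5718 + 428 = 6146
voter 16: 6146 + 428 = 6574
voter 17: 6574 + 428 = 7002
voter 18: 7002 + 428 = 7430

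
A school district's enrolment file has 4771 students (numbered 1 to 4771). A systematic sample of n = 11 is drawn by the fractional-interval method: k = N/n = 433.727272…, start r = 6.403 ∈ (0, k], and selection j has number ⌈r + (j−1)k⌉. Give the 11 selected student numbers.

7, 441, 874, 1308, 1742, 2176, 2609, 3043, 3477, 3910, 4344

j=1: r + 0k = 6.403 → ⌈·⌉ = 7
j=2: r + 1k = 440.130272… → ⌈·⌉ = 441
j=3: r + 2k = 873.857545… → ⌈·⌉ = 874
j=4: r + 3k = 1307.584818… → ⌈·⌉ = 1308
j=5: r + 4k = 1741.312090… → ⌈·⌉ = 1742
j=6: r + 5k = 2175.039363… → ⌈·⌉ = 2176
j=7: r + 6k = 2608.766636… → ⌈·⌉ = 2609
j=8: r + 7k = 3042.493909… → ⌈·⌉ = 3043
j=9: r + 8k = 3476.221181… → ⌈·⌉ = 3477
j=10: r + 9k = 3909.948454… → ⌈·⌉ = 3910
j=11: r + 10k = 4343.675727… → ⌈·⌉ = 4344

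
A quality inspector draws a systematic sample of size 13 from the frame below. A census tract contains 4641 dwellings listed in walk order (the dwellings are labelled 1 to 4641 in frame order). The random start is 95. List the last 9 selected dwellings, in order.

k = N/n = 4641/13 = 357
5th selection = 95 + 4×357 = 1523
6th: 1523 + 357 = 1880
7th: 1880 + 357 = 2237
8th: 2237 + 357 = 2594
9th: 2594 + 357 = 2951
10th: 2951 + 357 = 3308
11th: 3308 + 357 = 3665
12th: 3665 + 357 = 4022
13th: 4022 + 357 = 4379

1523, 1880, 2237, 2594, 2951, 3308, 3665, 4022, 4379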